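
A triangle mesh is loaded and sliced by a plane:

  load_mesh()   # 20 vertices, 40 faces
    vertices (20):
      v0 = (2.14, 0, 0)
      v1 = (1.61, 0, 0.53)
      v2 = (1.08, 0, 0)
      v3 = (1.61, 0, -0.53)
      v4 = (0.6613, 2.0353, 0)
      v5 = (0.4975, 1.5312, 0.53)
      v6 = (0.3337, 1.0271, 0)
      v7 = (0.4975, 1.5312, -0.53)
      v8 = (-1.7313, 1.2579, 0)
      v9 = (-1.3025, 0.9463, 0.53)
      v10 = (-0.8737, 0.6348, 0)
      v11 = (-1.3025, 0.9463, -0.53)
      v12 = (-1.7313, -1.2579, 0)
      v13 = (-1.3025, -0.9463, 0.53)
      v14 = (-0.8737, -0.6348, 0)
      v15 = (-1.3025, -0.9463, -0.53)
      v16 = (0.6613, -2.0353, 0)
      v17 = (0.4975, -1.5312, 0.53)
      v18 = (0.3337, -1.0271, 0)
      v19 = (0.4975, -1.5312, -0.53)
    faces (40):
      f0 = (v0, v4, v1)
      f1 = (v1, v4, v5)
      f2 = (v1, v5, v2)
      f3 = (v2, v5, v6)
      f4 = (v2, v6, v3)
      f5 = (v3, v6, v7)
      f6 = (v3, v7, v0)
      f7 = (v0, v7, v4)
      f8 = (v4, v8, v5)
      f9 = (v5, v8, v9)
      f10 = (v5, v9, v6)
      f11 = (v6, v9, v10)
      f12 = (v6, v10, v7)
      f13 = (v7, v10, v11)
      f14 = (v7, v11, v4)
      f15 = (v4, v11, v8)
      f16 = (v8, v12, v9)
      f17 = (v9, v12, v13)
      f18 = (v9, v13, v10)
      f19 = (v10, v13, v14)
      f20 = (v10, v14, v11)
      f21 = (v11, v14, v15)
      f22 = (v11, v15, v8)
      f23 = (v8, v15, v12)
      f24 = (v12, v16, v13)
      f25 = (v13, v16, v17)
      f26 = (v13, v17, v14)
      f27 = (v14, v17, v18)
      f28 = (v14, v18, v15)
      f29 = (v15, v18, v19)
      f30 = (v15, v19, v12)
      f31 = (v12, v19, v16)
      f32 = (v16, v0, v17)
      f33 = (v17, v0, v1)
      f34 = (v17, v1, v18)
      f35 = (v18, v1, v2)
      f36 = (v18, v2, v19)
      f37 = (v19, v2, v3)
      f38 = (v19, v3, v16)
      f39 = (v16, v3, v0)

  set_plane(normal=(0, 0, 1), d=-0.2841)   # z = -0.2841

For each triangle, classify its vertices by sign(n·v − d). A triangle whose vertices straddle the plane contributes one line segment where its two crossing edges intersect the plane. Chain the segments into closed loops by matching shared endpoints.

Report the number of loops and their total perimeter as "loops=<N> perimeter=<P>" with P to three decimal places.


Straddling triangles (20 of 40):
  (v2,v6,v3) [++-] → (1.01784, 0.476536, -0.2841)–(1.3641, 0, -0.2841)  len=0.5890
  (v3,v6,v7) [-+-] → (1.01784, 0.476536, -0.2841)–(0.421503, 1.29732, -0.2841)  len=1.0145
  (v3,v7,v0) [--+] → (1.25956, 0.820781, -0.2841)–(1.8559, 0, -0.2841)  len=1.0145
  (v0,v7,v4) [+-+] → (1.25956, 0.820781, -0.2841)–(0.573497, 1.76508, -0.2841)  len=1.1672
  (v6,v10,v7) [++-] → (-0.138685, 1.1153, -0.2841)–(0.421503, 1.29732, -0.2841)  len=0.5890
  (v7,v10,v11) [-+-] → (-0.138685, 1.1153, -0.2841)–(-1.10355, 0.801776, -0.2841)  len=1.0145
  (v7,v11,v4) [--+] → (-0.391371, 1.45155, -0.2841)–(0.573497, 1.76508, -0.2841)  len=1.0145
  (v4,v11,v8) [+-+] → (-0.391371, 1.45155, -0.2841)–(-1.50145, 1.09087, -0.2841)  len=1.1672
  (v10,v14,v11) [++-] → (-1.10355, 0.212729, -0.2841)–(-1.10355, 0.801776, -0.2841)  len=0.5890
  (v11,v14,v15) [-+-] → (-1.10355, 0.212729, -0.2841)–(-1.10355, -0.801776, -0.2841)  len=1.0145
  (v11,v15,v8) [--+] → (-1.50145, 0.0763656, -0.2841)–(-1.50145, 1.09087, -0.2841)  len=1.0145
  (v8,v15,v12) [+-+] → (-1.50145, 0.0763656, -0.2841)–(-1.50145, -1.09087, -0.2841)  len=1.1672
  (v14,v18,v15) [++-] → (-0.543365, -0.983788, -0.2841)–(-1.10355, -0.801776, -0.2841)  len=0.5890
  (v15,v18,v19) [-+-] → (-0.543365, -0.983788, -0.2841)–(0.421503, -1.29732, -0.2841)  len=1.0145
  (v15,v19,v12) [--+] → (-0.536579, -1.4044, -0.2841)–(-1.50145, -1.09087, -0.2841)  len=1.0145
  (v12,v19,v16) [+-+] → (-0.536579, -1.4044, -0.2841)–(0.573497, -1.76508, -0.2841)  len=1.1672
  (v18,v2,v19) [++-] → (0.767758, -0.820781, -0.2841)–(0.421503, -1.29732, -0.2841)  len=0.5890
  (v19,v2,v3) [-+-] → (0.767758, -0.820781, -0.2841)–(1.3641, 0, -0.2841)  len=1.0145
  (v19,v3,v16) [--+] → (1.16984, -0.944302, -0.2841)–(0.573497, -1.76508, -0.2841)  len=1.0145
  (v16,v3,v0) [+-+] → (1.16984, -0.944302, -0.2841)–(1.8559, 0, -0.2841)  len=1.1672

Chained into 2 loop(s):
  loop 1: 10 segments, perimeter = 8.0178
  loop 2: 10 segments, perimeter = 10.9087
Total perimeter = 18.927

loops=2 perimeter=18.927


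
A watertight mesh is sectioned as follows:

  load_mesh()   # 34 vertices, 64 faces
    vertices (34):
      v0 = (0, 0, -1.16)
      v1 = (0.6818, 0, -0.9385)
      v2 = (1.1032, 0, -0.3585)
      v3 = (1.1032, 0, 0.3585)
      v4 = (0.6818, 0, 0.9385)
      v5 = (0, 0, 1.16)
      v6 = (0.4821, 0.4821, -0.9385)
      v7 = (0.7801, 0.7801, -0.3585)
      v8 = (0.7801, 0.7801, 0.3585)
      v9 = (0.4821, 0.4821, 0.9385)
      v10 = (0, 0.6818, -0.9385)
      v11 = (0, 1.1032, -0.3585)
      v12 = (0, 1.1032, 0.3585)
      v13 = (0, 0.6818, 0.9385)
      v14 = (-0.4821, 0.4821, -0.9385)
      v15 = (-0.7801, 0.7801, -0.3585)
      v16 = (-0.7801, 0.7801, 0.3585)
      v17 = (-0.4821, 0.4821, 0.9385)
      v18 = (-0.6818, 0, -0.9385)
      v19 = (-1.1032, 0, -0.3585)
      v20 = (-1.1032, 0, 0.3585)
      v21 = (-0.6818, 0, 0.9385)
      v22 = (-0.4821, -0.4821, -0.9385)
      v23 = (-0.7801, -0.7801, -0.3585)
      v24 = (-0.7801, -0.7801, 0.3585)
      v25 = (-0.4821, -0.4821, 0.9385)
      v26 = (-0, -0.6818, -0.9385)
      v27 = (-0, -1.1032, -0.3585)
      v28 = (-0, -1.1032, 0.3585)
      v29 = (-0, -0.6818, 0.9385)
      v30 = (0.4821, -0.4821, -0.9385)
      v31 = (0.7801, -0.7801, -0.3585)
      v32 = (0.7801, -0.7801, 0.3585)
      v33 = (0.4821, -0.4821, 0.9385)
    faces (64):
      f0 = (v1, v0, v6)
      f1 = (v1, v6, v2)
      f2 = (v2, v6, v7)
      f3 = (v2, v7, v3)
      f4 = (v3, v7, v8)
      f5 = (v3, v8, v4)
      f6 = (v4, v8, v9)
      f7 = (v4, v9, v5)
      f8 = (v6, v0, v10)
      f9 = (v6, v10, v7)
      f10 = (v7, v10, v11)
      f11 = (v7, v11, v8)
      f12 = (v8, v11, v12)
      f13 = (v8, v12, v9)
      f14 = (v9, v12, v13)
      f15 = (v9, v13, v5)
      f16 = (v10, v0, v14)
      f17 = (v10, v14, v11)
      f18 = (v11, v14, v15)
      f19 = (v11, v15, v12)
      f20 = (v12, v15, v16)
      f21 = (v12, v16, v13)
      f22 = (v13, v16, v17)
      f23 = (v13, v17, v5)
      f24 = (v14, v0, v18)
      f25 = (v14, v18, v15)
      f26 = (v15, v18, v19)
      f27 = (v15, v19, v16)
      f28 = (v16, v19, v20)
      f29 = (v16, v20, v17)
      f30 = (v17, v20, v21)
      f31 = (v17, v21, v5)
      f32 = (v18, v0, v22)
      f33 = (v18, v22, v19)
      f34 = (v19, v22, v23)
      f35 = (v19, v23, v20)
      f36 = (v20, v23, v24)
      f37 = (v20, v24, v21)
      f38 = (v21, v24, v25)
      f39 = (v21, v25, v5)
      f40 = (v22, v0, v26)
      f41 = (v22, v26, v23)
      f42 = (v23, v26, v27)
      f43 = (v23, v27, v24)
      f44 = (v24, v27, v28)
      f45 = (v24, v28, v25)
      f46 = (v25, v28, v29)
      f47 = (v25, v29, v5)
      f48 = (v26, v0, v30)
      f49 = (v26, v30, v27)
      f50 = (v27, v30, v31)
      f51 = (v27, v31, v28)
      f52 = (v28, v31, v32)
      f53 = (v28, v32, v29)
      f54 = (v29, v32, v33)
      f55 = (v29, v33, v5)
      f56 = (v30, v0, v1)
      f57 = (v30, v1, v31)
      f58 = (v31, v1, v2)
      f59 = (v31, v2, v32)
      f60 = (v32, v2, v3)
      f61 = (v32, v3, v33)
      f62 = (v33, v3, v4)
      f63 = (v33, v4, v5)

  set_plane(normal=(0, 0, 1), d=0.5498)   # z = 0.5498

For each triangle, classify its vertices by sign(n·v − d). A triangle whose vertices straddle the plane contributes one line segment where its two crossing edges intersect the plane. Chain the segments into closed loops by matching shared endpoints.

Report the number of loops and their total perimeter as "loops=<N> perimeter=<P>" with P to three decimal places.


Straddling triangles (16 of 64):
  (v3,v8,v4) [--+] → (0.747678, 0.522802, 0.5498)–(0.964211, 0, 0.5498)  len=0.5659
  (v4,v8,v9) [+-+] → (0.747678, 0.522802, 0.5498)–(0.681811, 0.681811, 0.5498)  len=0.1721
  (v8,v12,v9) [--+] → (0.15901, 0.898344, 0.5498)–(0.681811, 0.681811, 0.5498)  len=0.5659
  (v9,v12,v13) [+-+] → (0.15901, 0.898344, 0.5498)–(0, 0.964211, 0.5498)  len=0.1721
  (v12,v16,v13) [--+] → (-0.522802, 0.747678, 0.5498)–(0, 0.964211, 0.5498)  len=0.5659
  (v13,v16,v17) [+-+] → (-0.522802, 0.747678, 0.5498)–(-0.681811, 0.681811, 0.5498)  len=0.1721
  (v16,v20,v17) [--+] → (-0.898344, 0.15901, 0.5498)–(-0.681811, 0.681811, 0.5498)  len=0.5659
  (v17,v20,v21) [+-+] → (-0.898344, 0.15901, 0.5498)–(-0.964211, 0, 0.5498)  len=0.1721
  (v20,v24,v21) [--+] → (-0.747678, -0.522802, 0.5498)–(-0.964211, 0, 0.5498)  len=0.5659
  (v21,v24,v25) [+-+] → (-0.747678, -0.522802, 0.5498)–(-0.681811, -0.681811, 0.5498)  len=0.1721
  (v24,v28,v25) [--+] → (-0.15901, -0.898344, 0.5498)–(-0.681811, -0.681811, 0.5498)  len=0.5659
  (v25,v28,v29) [+-+] → (-0.15901, -0.898344, 0.5498)–(0, -0.964211, 0.5498)  len=0.1721
  (v28,v32,v29) [--+] → (0.522802, -0.747678, 0.5498)–(0, -0.964211, 0.5498)  len=0.5659
  (v29,v32,v33) [+-+] → (0.522802, -0.747678, 0.5498)–(0.681811, -0.681811, 0.5498)  len=0.1721
  (v32,v3,v33) [--+] → (0.898344, -0.15901, 0.5498)–(0.681811, -0.681811, 0.5498)  len=0.5659
  (v33,v3,v4) [+-+] → (0.898344, -0.15901, 0.5498)–(0.964211, 0, 0.5498)  len=0.1721

Chained into 1 loop(s):
  loop 1: 16 segments, perimeter = 5.9038
Total perimeter = 5.904

loops=1 perimeter=5.904


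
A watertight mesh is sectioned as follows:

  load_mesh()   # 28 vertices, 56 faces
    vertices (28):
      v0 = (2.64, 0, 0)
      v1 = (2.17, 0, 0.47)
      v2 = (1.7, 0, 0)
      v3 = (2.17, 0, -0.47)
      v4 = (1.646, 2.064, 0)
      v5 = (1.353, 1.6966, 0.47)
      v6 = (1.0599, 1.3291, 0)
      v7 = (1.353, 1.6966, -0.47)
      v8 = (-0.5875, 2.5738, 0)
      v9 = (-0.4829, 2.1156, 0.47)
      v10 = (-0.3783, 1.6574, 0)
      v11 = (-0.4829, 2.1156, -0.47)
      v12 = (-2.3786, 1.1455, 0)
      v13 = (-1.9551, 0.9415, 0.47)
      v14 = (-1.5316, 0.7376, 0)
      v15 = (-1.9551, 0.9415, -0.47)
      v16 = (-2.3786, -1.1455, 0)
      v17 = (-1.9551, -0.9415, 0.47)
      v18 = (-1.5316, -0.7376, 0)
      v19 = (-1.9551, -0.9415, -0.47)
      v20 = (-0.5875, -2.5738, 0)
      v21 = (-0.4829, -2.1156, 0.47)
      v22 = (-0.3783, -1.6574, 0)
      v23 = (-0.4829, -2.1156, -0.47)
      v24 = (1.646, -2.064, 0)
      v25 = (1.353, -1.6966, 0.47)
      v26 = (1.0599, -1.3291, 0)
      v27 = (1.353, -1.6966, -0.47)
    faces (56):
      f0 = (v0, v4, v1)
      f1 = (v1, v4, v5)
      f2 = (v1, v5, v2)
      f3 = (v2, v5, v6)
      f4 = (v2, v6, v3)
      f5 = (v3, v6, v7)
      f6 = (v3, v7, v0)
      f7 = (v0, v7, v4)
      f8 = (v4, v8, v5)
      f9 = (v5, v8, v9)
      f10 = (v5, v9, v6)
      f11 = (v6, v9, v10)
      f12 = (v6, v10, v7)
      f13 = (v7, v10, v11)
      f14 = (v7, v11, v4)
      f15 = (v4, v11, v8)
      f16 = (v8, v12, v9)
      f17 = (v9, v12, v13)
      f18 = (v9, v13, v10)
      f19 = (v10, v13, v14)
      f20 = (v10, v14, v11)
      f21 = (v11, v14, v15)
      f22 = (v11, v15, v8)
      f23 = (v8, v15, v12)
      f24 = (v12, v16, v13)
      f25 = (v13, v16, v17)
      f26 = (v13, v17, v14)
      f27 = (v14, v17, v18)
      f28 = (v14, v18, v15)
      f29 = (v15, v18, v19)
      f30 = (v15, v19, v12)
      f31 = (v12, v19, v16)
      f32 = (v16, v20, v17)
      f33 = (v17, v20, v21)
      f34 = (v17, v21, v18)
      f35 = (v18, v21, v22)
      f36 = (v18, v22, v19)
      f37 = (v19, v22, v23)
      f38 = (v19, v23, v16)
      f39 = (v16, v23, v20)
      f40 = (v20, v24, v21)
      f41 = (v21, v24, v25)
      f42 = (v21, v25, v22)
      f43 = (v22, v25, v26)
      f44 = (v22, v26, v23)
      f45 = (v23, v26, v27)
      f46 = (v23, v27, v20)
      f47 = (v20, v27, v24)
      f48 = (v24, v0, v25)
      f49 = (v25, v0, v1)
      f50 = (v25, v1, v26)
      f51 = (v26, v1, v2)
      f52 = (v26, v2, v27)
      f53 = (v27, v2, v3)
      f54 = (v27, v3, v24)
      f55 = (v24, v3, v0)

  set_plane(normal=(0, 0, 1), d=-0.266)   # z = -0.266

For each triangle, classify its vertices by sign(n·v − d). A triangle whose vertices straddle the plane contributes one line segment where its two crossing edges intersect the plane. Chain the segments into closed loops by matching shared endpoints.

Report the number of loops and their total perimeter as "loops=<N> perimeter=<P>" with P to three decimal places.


Straddling triangles (28 of 56):
  (v2,v6,v3) [++-] → (1.68817, 0.576886, -0.266)–(1.966, 0, -0.266)  len=0.6403
  (v3,v6,v7) [-+-] → (1.68817, 0.576886, -0.266)–(1.22578, 1.53709, -0.266)  len=1.0657
  (v3,v7,v0) [--+] → (1.91161, 0.960203, -0.266)–(2.374, 0, -0.266)  len=1.0657
  (v0,v7,v4) [+-+] → (1.91161, 0.960203, -0.266)–(1.48017, 1.85607, -0.266)  len=0.9943
  (v6,v10,v7) [++-] → (0.601542, 1.67959, -0.266)–(1.22578, 1.53709, -0.266)  len=0.6403
  (v7,v10,v11) [-+-] → (0.601542, 1.67959, -0.266)–(-0.437499, 1.91672, -0.266)  len=1.0658
  (v7,v11,v4) [--+] → (0.441133, 2.0932, -0.266)–(1.48017, 1.85607, -0.266)  len=1.0658
  (v4,v11,v8) [+-+] → (0.441133, 2.0932, -0.266)–(-0.528301, 2.31448, -0.266)  len=0.9944
  (v10,v14,v11) [++-] → (-0.93808, 1.51749, -0.266)–(-0.437499, 1.91672, -0.266)  len=0.6403
  (v11,v14,v15) [-+-] → (-0.93808, 1.51749, -0.266)–(-1.77128, 0.852999, -0.266)  len=1.0657
  (v11,v15,v8) [--+] → (-1.3615, 1.64999, -0.266)–(-0.528301, 2.31448, -0.266)  len=1.0657
  (v8,v15,v12) [+-+] → (-1.3615, 1.64999, -0.266)–(-2.13892, 1.03004, -0.266)  len=0.9943
  (v14,v18,v15) [++-] → (-1.77128, 0.212699, -0.266)–(-1.77128, 0.852999, -0.266)  len=0.6403
  (v15,v18,v19) [-+-] → (-1.77128, 0.212699, -0.266)–(-1.77128, -0.852999, -0.266)  len=1.0657
  (v15,v19,v12) [--+] → (-2.13892, -0.0356532, -0.266)–(-2.13892, 1.03004, -0.266)  len=1.0657
  (v12,v19,v16) [+-+] → (-2.13892, -0.0356532, -0.266)–(-2.13892, -1.03004, -0.266)  len=0.9944
  (v18,v22,v19) [++-] → (-1.2707, -1.25223, -0.266)–(-1.77128, -0.852999, -0.266)  len=0.6403
  (v19,v22,v23) [-+-] → (-1.2707, -1.25223, -0.266)–(-0.437499, -1.91672, -0.266)  len=1.0657
  (v19,v23,v16) [--+] → (-1.30571, -1.69454, -0.266)–(-2.13892, -1.03004, -0.266)  len=1.0657
  (v16,v23,v20) [+-+] → (-1.30571, -1.69454, -0.266)–(-0.528301, -2.31448, -0.266)  len=0.9943
  (v22,v26,v23) [++-] → (0.186741, -1.77423, -0.266)–(-0.437499, -1.91672, -0.266)  len=0.6403
  (v23,v26,v27) [-+-] → (0.186741, -1.77423, -0.266)–(1.22578, -1.53709, -0.266)  len=1.0658
  (v23,v27,v20) [--+] → (0.51074, -2.07734, -0.266)–(-0.528301, -2.31448, -0.266)  len=1.0658
  (v20,v27,v24) [+-+] → (0.51074, -2.07734, -0.266)–(1.48017, -1.85607, -0.266)  len=0.9944
  (v26,v2,v27) [++-] → (1.50361, -0.960203, -0.266)–(1.22578, -1.53709, -0.266)  len=0.6403
  (v27,v2,v3) [-+-] → (1.50361, -0.960203, -0.266)–(1.966, 0, -0.266)  len=1.0657
  (v27,v3,v24) [--+] → (1.94256, -0.895864, -0.266)–(1.48017, -1.85607, -0.266)  len=1.0657
  (v24,v3,v0) [+-+] → (1.94256, -0.895864, -0.266)–(2.374, 0, -0.266)  len=0.9943

Chained into 2 loop(s):
  loop 1: 14 segments, perimeter = 11.9422
  loop 2: 14 segments, perimeter = 14.4206
Total perimeter = 26.363

loops=2 perimeter=26.363


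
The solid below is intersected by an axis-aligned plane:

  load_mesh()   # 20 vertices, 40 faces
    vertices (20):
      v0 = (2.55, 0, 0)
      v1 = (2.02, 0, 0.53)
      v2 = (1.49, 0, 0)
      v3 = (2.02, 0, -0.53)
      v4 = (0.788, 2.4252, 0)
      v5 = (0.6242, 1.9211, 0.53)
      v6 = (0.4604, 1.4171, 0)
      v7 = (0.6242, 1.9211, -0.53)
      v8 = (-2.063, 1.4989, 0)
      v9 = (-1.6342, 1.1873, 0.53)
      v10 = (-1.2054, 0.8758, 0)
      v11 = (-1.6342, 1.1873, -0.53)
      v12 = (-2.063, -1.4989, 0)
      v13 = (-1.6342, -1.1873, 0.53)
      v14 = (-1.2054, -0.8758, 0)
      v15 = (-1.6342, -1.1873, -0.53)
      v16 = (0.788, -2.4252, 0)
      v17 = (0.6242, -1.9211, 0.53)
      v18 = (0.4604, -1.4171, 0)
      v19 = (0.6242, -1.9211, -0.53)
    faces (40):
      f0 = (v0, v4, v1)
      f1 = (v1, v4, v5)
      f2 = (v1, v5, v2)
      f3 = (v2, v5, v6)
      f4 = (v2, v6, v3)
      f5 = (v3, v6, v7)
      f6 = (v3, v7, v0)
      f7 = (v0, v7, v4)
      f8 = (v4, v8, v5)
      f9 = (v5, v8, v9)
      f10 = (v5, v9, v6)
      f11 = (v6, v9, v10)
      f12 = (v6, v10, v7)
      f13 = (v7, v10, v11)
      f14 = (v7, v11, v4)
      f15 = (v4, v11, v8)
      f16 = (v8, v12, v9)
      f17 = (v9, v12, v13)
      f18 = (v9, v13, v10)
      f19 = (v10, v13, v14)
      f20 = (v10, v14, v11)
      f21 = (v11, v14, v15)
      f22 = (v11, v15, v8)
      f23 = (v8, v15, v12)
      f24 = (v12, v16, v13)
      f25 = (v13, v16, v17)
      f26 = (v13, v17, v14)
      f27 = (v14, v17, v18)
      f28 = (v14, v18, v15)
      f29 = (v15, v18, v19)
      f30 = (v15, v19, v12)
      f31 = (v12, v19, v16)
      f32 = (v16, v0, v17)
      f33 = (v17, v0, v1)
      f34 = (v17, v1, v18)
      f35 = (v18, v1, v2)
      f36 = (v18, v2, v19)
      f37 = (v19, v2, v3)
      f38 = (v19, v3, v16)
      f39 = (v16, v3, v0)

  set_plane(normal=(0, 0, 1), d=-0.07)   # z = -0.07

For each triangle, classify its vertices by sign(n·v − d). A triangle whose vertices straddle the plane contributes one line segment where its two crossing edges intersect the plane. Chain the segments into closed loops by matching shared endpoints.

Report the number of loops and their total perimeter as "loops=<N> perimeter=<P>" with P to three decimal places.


loops=2 perimeter=23.747

Straddling triangles (20 of 40):
  (v2,v6,v3) [++-] → (0.666385, 1.22994, -0.07)–(1.56, 0, -0.07)  len=1.5203
  (v3,v6,v7) [-+-] → (0.666385, 1.22994, -0.07)–(0.482034, 1.48367, -0.07)  len=0.3136
  (v3,v7,v0) [--+] → (2.29565, 0.25373, -0.07)–(2.48, 0, -0.07)  len=0.3136
  (v0,v7,v4) [+-+] → (2.29565, 0.25373, -0.07)–(0.766366, 2.35862, -0.07)  len=2.6018
  (v6,v10,v7) [++-] → (-0.963755, 1.01386, -0.07)–(0.482034, 1.48367, -0.07)  len=1.5202
  (v7,v10,v11) [-+-] → (-0.963755, 1.01386, -0.07)–(-1.26203, 0.916942, -0.07)  len=0.3136
  (v7,v11,v4) [--+] → (0.468087, 2.2617, -0.07)–(0.766366, 2.35862, -0.07)  len=0.3136
  (v4,v11,v8) [+-+] → (0.468087, 2.2617, -0.07)–(-2.00637, 1.45775, -0.07)  len=2.6018
  (v10,v14,v11) [++-] → (-1.26203, -0.603315, -0.07)–(-1.26203, 0.916942, -0.07)  len=1.5203
  (v11,v14,v15) [-+-] → (-1.26203, -0.603315, -0.07)–(-1.26203, -0.916942, -0.07)  len=0.3136
  (v11,v15,v8) [--+] → (-2.00637, 1.14412, -0.07)–(-2.00637, 1.45775, -0.07)  len=0.3136
  (v8,v15,v12) [+-+] → (-2.00637, 1.14412, -0.07)–(-2.00637, -1.45775, -0.07)  len=2.6019
  (v14,v18,v15) [++-] → (0.183755, -1.38675, -0.07)–(-1.26203, -0.916942, -0.07)  len=1.5202
  (v15,v18,v19) [-+-] → (0.183755, -1.38675, -0.07)–(0.482034, -1.48367, -0.07)  len=0.3136
  (v15,v19,v12) [--+] → (-1.70809, -1.55466, -0.07)–(-2.00637, -1.45775, -0.07)  len=0.3136
  (v12,v19,v16) [+-+] → (-1.70809, -1.55466, -0.07)–(0.766366, -2.35862, -0.07)  len=2.6018
  (v18,v2,v19) [++-] → (1.37565, -0.25373, -0.07)–(0.482034, -1.48367, -0.07)  len=1.5203
  (v19,v2,v3) [-+-] → (1.37565, -0.25373, -0.07)–(1.56, 0, -0.07)  len=0.3136
  (v19,v3,v16) [--+] → (0.950717, -2.10489, -0.07)–(0.766366, -2.35862, -0.07)  len=0.3136
  (v16,v3,v0) [+-+] → (0.950717, -2.10489, -0.07)–(2.48, 0, -0.07)  len=2.6018

Chained into 2 loop(s):
  loop 1: 10 segments, perimeter = 9.1694
  loop 2: 10 segments, perimeter = 14.5771
Total perimeter = 23.747


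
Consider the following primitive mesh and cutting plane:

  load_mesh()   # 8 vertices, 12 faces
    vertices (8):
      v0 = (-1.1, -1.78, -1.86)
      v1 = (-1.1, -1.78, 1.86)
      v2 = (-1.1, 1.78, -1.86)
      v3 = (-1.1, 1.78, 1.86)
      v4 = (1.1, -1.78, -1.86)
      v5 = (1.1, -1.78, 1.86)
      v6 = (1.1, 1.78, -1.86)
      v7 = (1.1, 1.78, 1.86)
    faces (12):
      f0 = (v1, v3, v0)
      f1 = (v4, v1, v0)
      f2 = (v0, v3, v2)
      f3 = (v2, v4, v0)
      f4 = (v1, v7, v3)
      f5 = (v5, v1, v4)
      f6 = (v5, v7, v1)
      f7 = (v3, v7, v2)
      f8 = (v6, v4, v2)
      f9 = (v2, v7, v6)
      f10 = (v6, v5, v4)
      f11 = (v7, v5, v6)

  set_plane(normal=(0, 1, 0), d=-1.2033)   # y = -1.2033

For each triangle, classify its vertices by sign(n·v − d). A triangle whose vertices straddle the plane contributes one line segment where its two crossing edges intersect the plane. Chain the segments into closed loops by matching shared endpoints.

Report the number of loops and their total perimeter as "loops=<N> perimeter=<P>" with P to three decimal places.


loops=1 perimeter=11.840

Straddling triangles (8 of 12):
  (v1,v3,v0) [-+-] → (-1.1, -1.2033, 1.86)–(-1.1, -1.2033, -1.25738)  len=3.1174
  (v0,v3,v2) [-++] → (-1.1, -1.2033, -1.25738)–(-1.1, -1.2033, -1.86)  len=0.6026
  (v2,v4,v0) [+--] → (0.743612, -1.2033, -1.86)–(-1.1, -1.2033, -1.86)  len=1.8436
  (v1,v7,v3) [-++] → (-0.743612, -1.2033, 1.86)–(-1.1, -1.2033, 1.86)  len=0.3564
  (v5,v7,v1) [-+-] → (1.1, -1.2033, 1.86)–(-0.743612, -1.2033, 1.86)  len=1.8436
  (v6,v4,v2) [+-+] → (1.1, -1.2033, -1.86)–(0.743612, -1.2033, -1.86)  len=0.3564
  (v6,v5,v4) [+--] → (1.1, -1.2033, 1.25738)–(1.1, -1.2033, -1.86)  len=3.1174
  (v7,v5,v6) [+-+] → (1.1, -1.2033, 1.86)–(1.1, -1.2033, 1.25738)  len=0.6026

Chained into 1 loop(s):
  loop 1: 8 segments, perimeter = 11.8400
Total perimeter = 11.840


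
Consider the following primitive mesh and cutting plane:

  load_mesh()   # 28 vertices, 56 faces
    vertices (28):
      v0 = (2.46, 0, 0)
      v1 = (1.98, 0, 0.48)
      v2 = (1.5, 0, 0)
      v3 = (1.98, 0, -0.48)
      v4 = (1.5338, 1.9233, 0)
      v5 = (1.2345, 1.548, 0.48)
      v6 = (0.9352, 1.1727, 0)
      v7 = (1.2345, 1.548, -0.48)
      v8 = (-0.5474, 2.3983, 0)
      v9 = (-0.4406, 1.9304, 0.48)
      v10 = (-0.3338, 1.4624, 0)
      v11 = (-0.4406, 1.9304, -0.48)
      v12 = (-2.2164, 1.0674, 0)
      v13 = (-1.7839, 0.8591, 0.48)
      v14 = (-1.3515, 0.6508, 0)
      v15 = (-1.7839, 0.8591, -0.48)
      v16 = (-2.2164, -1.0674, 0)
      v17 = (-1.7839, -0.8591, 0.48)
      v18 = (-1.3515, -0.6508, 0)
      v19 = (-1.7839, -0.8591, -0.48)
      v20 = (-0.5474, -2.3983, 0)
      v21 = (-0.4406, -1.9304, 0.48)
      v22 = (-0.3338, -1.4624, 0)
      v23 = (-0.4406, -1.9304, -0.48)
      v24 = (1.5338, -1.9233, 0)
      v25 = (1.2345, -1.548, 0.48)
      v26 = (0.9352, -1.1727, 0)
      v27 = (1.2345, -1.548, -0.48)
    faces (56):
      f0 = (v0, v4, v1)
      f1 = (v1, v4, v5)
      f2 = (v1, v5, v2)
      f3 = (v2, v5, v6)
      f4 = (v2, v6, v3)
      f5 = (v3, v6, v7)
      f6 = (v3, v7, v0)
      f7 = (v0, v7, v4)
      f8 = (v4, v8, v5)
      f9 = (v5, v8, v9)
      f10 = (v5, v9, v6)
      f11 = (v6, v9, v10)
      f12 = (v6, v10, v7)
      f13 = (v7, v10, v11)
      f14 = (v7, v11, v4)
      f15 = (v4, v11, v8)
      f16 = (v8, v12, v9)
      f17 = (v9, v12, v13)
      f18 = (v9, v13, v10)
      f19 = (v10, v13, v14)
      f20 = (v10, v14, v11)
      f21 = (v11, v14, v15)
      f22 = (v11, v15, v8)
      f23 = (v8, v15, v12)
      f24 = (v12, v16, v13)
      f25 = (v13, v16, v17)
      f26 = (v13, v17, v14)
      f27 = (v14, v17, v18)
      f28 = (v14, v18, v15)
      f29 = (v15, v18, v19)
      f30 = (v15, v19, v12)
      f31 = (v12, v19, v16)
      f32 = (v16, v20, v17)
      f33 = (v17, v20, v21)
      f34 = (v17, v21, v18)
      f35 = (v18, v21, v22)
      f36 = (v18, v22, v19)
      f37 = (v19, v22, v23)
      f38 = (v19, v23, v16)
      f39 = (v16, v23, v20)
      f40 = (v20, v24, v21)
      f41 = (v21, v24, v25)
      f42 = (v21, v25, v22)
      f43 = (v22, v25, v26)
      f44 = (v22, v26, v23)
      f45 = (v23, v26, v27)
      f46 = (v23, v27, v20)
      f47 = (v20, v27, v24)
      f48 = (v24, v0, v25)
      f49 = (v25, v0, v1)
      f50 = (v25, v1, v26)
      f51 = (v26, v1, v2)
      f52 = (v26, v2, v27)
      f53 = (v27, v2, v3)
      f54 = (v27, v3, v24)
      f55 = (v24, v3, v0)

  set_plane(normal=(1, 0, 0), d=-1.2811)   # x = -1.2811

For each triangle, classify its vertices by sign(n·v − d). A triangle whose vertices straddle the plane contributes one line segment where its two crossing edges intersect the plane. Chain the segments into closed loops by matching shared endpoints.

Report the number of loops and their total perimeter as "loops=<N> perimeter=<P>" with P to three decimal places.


loops=2 perimeter=5.859

Straddling triangles (16 of 56):
  (v8,v12,v9) [+-+] → (-1.2811, 1.81323, 0)–(-1.2811, 1.52194, 0.252812)  len=0.3857
  (v9,v12,v13) [+--] → (-1.2811, 1.52194, 0.252812)–(-1.2811, 1.26009, 0.48)  len=0.3467
  (v9,v13,v10) [+-+] → (-1.2811, 1.26009, 0.48)–(-1.2811, 1.06829, 0.313567)  len=0.2539
  (v10,v13,v14) [+--] → (-1.2811, 1.06829, 0.313567)–(-1.2811, 0.706943, 0)  len=0.4784
  (v10,v14,v11) [+-+] → (-1.2811, 0.706943, 0)–(-1.2811, 0.749695, -0.0370974)  len=0.0566
  (v11,v14,v15) [+--] → (-1.2811, 0.749695, -0.0370974)–(-1.2811, 1.26009, -0.48)  len=0.6758
  (v11,v15,v8) [+-+] → (-1.2811, 1.26009, -0.48)–(-1.2811, 1.48499, -0.284817)  len=0.2978
  (v8,v15,v12) [+--] → (-1.2811, 1.48499, -0.284817)–(-1.2811, 1.81323, 0)  len=0.4346
  (v16,v20,v17) [-+-] → (-1.2811, -1.81323, 0)–(-1.2811, -1.48499, 0.284817)  len=0.4346
  (v17,v20,v21) [-++] → (-1.2811, -1.48499, 0.284817)–(-1.2811, -1.26009, 0.48)  len=0.2978
  (v17,v21,v18) [-+-] → (-1.2811, -1.26009, 0.48)–(-1.2811, -0.749695, 0.0370974)  len=0.6758
  (v18,v21,v22) [-++] → (-1.2811, -0.749695, 0.0370974)–(-1.2811, -0.706943, 0)  len=0.0566
  (v18,v22,v19) [-+-] → (-1.2811, -0.706943, 0)–(-1.2811, -1.06829, -0.313567)  len=0.4784
  (v19,v22,v23) [-++] → (-1.2811, -1.06829, -0.313567)–(-1.2811, -1.26009, -0.48)  len=0.2539
  (v19,v23,v16) [-+-] → (-1.2811, -1.26009, -0.48)–(-1.2811, -1.52194, -0.252812)  len=0.3467
  (v16,v23,v20) [-++] → (-1.2811, -1.52194, -0.252812)–(-1.2811, -1.81323, 0)  len=0.3857

Chained into 2 loop(s):
  loop 1: 8 segments, perimeter = 2.9295
  loop 2: 8 segments, perimeter = 2.9295
Total perimeter = 5.859


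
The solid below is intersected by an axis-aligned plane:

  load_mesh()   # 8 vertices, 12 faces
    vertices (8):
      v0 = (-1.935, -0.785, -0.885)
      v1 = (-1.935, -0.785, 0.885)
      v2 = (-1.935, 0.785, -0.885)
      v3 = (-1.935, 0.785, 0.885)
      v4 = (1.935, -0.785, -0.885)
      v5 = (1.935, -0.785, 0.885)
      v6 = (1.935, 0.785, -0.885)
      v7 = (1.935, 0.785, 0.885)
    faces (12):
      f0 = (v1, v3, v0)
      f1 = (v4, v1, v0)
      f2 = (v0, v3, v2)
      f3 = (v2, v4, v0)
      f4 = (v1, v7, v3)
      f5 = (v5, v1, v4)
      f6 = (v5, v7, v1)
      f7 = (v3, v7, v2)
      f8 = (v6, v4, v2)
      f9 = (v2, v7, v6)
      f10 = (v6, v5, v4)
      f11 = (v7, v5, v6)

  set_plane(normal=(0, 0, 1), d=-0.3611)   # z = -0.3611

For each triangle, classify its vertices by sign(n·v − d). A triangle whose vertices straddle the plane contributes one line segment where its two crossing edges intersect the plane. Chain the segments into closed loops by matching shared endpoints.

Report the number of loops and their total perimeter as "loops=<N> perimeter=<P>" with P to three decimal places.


loops=1 perimeter=10.880

Straddling triangles (8 of 12):
  (v1,v3,v0) [++-] → (-1.935, -0.320298, -0.3611)–(-1.935, -0.785, -0.3611)  len=0.4647
  (v4,v1,v0) [-+-] → (0.789524, -0.785, -0.3611)–(-1.935, -0.785, -0.3611)  len=2.7245
  (v0,v3,v2) [-+-] → (-1.935, -0.320298, -0.3611)–(-1.935, 0.785, -0.3611)  len=1.1053
  (v5,v1,v4) [++-] → (0.789524, -0.785, -0.3611)–(1.935, -0.785, -0.3611)  len=1.1455
  (v3,v7,v2) [++-] → (-0.789524, 0.785, -0.3611)–(-1.935, 0.785, -0.3611)  len=1.1455
  (v2,v7,v6) [-+-] → (-0.789524, 0.785, -0.3611)–(1.935, 0.785, -0.3611)  len=2.7245
  (v6,v5,v4) [-+-] → (1.935, 0.320298, -0.3611)–(1.935, -0.785, -0.3611)  len=1.1053
  (v7,v5,v6) [++-] → (1.935, 0.320298, -0.3611)–(1.935, 0.785, -0.3611)  len=0.4647

Chained into 1 loop(s):
  loop 1: 8 segments, perimeter = 10.8800
Total perimeter = 10.880


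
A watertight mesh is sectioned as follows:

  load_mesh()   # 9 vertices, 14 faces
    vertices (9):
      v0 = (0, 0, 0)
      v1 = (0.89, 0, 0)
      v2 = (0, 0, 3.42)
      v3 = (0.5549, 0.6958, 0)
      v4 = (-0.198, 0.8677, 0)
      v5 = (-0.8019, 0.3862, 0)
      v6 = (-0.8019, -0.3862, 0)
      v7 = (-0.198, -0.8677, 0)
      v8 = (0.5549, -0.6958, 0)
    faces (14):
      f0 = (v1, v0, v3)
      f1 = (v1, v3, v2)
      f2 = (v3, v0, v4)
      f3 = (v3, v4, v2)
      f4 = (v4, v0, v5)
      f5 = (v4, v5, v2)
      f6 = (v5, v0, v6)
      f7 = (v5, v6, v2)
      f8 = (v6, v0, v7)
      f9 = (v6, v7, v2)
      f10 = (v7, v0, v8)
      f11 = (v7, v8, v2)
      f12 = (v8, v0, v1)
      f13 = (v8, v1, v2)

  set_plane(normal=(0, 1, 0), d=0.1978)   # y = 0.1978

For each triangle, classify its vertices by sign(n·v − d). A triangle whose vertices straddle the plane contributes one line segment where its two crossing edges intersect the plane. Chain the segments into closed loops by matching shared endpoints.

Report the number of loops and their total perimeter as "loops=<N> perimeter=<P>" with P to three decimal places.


loops=1 perimeter=7.158

Straddling triangles (8 of 14):
  (v1,v0,v3) [--+] → (0.157745, 0.1978, 0)–(0.794739, 0.1978, 0)  len=0.6370
  (v1,v3,v2) [-+-] → (0.794739, 0.1978, 0)–(0.157745, 0.1978, 2.44777)  len=2.5293
  (v3,v0,v4) [+-+] → (0.157745, 0.1978, 0)–(-0.0451359, 0.1978, 0)  len=0.2029
  (v3,v4,v2) [++-] → (-0.0451359, 0.1978, 2.64038)–(0.157745, 0.1978, 2.44777)  len=0.2797
  (v4,v0,v5) [+-+] → (-0.0451359, 0.1978, 0)–(-0.410709, 0.1978, 0)  len=0.3656
  (v4,v5,v2) [++-] → (-0.410709, 0.1978, 1.66838)–(-0.0451359, 0.1978, 2.64038)  len=1.0385
  (v5,v0,v6) [+--] → (-0.410709, 0.1978, 0)–(-0.8019, 0.1978, 0)  len=0.3912
  (v5,v6,v2) [+--] → (-0.8019, 0.1978, 0)–(-0.410709, 0.1978, 1.66838)  len=1.7136

Chained into 1 loop(s):
  loop 1: 8 segments, perimeter = 7.1578
Total perimeter = 7.158


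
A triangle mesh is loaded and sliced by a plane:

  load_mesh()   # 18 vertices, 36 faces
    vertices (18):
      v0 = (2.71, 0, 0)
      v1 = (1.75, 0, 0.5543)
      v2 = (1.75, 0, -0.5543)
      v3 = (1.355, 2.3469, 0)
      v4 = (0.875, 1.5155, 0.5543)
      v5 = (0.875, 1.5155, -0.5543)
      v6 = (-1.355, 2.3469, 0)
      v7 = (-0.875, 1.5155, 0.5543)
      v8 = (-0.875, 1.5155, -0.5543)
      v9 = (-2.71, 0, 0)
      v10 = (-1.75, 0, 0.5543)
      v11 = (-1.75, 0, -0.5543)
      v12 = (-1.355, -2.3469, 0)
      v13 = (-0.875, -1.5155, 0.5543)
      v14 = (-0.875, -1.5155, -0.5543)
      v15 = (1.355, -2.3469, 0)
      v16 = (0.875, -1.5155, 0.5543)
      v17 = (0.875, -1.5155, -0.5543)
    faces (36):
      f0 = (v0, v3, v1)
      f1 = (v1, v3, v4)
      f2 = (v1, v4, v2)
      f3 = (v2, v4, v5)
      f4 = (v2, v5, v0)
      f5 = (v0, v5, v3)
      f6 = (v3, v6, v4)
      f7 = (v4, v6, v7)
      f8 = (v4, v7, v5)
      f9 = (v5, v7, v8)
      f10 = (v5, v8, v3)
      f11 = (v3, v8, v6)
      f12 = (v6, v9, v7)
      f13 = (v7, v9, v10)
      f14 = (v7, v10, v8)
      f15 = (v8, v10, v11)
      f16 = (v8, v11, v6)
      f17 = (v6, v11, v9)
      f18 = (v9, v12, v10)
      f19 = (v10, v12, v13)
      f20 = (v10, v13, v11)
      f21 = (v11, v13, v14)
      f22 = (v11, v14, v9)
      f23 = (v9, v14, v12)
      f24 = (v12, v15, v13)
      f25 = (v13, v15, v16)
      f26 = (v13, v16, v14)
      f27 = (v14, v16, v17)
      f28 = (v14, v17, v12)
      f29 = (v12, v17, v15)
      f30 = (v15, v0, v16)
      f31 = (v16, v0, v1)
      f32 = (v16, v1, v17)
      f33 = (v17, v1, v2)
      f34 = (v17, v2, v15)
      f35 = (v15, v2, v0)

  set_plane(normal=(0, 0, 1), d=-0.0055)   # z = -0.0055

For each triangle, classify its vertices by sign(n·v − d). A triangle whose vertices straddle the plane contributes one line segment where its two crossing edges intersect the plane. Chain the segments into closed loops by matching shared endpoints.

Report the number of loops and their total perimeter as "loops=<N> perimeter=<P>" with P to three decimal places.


loops=2 perimeter=26.703

Straddling triangles (24 of 36):
  (v1,v4,v2) [++-] → (1.31684, 0.750231, -0.0055)–(1.75, 0, -0.0055)  len=0.8663
  (v2,v4,v5) [-+-] → (1.31684, 0.750231, -0.0055)–(0.875, 1.5155, -0.0055)  len=0.8837
  (v2,v5,v0) [--+] → (2.69179, 0.0150374, -0.0055)–(2.70047, 0, -0.0055)  len=0.0174
  (v0,v5,v3) [+-+] → (2.69179, 0.0150374, -0.0055)–(1.35024, 2.33865, -0.0055)  len=2.6831
  (v4,v7,v5) [++-] → (0.00868212, 1.5155, -0.0055)–(0.875, 1.5155, -0.0055)  len=0.8663
  (v5,v7,v8) [-+-] → (0.00868212, 1.5155, -0.0055)–(-0.875, 1.5155, -0.0055)  len=0.8837
  (v5,v8,v3) [--+] → (1.33287, 2.33865, -0.0055)–(1.35024, 2.33865, -0.0055)  len=0.0174
  (v3,v8,v6) [+-+] → (1.33287, 2.33865, -0.0055)–(-1.35024, 2.33865, -0.0055)  len=2.6831
  (v7,v10,v8) [++-] → (-1.30816, 0.765269, -0.0055)–(-0.875, 1.5155, -0.0055)  len=0.8663
  (v8,v10,v11) [-+-] → (-1.30816, 0.765269, -0.0055)–(-1.75, 0, -0.0055)  len=0.8837
  (v8,v11,v6) [--+] → (-1.35892, 2.32361, -0.0055)–(-1.35024, 2.33865, -0.0055)  len=0.0174
  (v6,v11,v9) [+-+] → (-1.35892, 2.32361, -0.0055)–(-2.70047, 0, -0.0055)  len=2.6831
  (v10,v13,v11) [++-] → (-1.31684, -0.750231, -0.0055)–(-1.75, 0, -0.0055)  len=0.8663
  (v11,v13,v14) [-+-] → (-1.31684, -0.750231, -0.0055)–(-0.875, -1.5155, -0.0055)  len=0.8837
  (v11,v14,v9) [--+] → (-2.69179, -0.0150374, -0.0055)–(-2.70047, 0, -0.0055)  len=0.0174
  (v9,v14,v12) [+-+] → (-2.69179, -0.0150374, -0.0055)–(-1.35024, -2.33865, -0.0055)  len=2.6831
  (v13,v16,v14) [++-] → (-0.00868212, -1.5155, -0.0055)–(-0.875, -1.5155, -0.0055)  len=0.8663
  (v14,v16,v17) [-+-] → (-0.00868212, -1.5155, -0.0055)–(0.875, -1.5155, -0.0055)  len=0.8837
  (v14,v17,v12) [--+] → (-1.33287, -2.33865, -0.0055)–(-1.35024, -2.33865, -0.0055)  len=0.0174
  (v12,v17,v15) [+-+] → (-1.33287, -2.33865, -0.0055)–(1.35024, -2.33865, -0.0055)  len=2.6831
  (v16,v1,v17) [++-] → (1.30816, -0.765269, -0.0055)–(0.875, -1.5155, -0.0055)  len=0.8663
  (v17,v1,v2) [-+-] → (1.30816, -0.765269, -0.0055)–(1.75, 0, -0.0055)  len=0.8837
  (v17,v2,v15) [--+] → (1.35892, -2.32361, -0.0055)–(1.35024, -2.33865, -0.0055)  len=0.0174
  (v15,v2,v0) [+-+] → (1.35892, -2.32361, -0.0055)–(2.70047, 0, -0.0055)  len=2.6831

Chained into 2 loop(s):
  loop 1: 12 segments, perimeter = 10.4998
  loop 2: 12 segments, perimeter = 16.2027
Total perimeter = 26.703


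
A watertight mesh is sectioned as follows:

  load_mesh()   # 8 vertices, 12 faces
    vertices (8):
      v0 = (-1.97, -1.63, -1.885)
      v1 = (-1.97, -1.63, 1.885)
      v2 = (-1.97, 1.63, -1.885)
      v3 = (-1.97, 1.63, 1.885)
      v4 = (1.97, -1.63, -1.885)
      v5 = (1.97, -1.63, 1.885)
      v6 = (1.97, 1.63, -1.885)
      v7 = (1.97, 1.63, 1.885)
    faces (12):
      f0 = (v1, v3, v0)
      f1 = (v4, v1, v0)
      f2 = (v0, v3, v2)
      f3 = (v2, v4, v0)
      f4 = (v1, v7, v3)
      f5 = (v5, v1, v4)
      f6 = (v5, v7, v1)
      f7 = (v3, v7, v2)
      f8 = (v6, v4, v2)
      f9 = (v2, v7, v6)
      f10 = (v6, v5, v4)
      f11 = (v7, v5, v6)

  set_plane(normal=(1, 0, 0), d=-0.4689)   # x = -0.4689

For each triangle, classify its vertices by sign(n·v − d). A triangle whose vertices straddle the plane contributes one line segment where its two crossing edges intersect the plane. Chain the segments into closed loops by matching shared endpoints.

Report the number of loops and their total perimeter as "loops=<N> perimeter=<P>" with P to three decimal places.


loops=1 perimeter=14.060

Straddling triangles (8 of 12):
  (v4,v1,v0) [+--] → (-0.4689, -1.63, 0.448668)–(-0.4689, -1.63, -1.885)  len=2.3337
  (v2,v4,v0) [-+-] → (-0.4689, 0.387973, -1.885)–(-0.4689, -1.63, -1.885)  len=2.0180
  (v1,v7,v3) [-+-] → (-0.4689, -0.387973, 1.885)–(-0.4689, 1.63, 1.885)  len=2.0180
  (v5,v1,v4) [+-+] → (-0.4689, -1.63, 1.885)–(-0.4689, -1.63, 0.448668)  len=1.4363
  (v5,v7,v1) [++-] → (-0.4689, -0.387973, 1.885)–(-0.4689, -1.63, 1.885)  len=1.2420
  (v3,v7,v2) [-+-] → (-0.4689, 1.63, 1.885)–(-0.4689, 1.63, -0.448668)  len=2.3337
  (v6,v4,v2) [++-] → (-0.4689, 0.387973, -1.885)–(-0.4689, 1.63, -1.885)  len=1.2420
  (v2,v7,v6) [-++] → (-0.4689, 1.63, -0.448668)–(-0.4689, 1.63, -1.885)  len=1.4363

Chained into 1 loop(s):
  loop 1: 8 segments, perimeter = 14.0600
Total perimeter = 14.060


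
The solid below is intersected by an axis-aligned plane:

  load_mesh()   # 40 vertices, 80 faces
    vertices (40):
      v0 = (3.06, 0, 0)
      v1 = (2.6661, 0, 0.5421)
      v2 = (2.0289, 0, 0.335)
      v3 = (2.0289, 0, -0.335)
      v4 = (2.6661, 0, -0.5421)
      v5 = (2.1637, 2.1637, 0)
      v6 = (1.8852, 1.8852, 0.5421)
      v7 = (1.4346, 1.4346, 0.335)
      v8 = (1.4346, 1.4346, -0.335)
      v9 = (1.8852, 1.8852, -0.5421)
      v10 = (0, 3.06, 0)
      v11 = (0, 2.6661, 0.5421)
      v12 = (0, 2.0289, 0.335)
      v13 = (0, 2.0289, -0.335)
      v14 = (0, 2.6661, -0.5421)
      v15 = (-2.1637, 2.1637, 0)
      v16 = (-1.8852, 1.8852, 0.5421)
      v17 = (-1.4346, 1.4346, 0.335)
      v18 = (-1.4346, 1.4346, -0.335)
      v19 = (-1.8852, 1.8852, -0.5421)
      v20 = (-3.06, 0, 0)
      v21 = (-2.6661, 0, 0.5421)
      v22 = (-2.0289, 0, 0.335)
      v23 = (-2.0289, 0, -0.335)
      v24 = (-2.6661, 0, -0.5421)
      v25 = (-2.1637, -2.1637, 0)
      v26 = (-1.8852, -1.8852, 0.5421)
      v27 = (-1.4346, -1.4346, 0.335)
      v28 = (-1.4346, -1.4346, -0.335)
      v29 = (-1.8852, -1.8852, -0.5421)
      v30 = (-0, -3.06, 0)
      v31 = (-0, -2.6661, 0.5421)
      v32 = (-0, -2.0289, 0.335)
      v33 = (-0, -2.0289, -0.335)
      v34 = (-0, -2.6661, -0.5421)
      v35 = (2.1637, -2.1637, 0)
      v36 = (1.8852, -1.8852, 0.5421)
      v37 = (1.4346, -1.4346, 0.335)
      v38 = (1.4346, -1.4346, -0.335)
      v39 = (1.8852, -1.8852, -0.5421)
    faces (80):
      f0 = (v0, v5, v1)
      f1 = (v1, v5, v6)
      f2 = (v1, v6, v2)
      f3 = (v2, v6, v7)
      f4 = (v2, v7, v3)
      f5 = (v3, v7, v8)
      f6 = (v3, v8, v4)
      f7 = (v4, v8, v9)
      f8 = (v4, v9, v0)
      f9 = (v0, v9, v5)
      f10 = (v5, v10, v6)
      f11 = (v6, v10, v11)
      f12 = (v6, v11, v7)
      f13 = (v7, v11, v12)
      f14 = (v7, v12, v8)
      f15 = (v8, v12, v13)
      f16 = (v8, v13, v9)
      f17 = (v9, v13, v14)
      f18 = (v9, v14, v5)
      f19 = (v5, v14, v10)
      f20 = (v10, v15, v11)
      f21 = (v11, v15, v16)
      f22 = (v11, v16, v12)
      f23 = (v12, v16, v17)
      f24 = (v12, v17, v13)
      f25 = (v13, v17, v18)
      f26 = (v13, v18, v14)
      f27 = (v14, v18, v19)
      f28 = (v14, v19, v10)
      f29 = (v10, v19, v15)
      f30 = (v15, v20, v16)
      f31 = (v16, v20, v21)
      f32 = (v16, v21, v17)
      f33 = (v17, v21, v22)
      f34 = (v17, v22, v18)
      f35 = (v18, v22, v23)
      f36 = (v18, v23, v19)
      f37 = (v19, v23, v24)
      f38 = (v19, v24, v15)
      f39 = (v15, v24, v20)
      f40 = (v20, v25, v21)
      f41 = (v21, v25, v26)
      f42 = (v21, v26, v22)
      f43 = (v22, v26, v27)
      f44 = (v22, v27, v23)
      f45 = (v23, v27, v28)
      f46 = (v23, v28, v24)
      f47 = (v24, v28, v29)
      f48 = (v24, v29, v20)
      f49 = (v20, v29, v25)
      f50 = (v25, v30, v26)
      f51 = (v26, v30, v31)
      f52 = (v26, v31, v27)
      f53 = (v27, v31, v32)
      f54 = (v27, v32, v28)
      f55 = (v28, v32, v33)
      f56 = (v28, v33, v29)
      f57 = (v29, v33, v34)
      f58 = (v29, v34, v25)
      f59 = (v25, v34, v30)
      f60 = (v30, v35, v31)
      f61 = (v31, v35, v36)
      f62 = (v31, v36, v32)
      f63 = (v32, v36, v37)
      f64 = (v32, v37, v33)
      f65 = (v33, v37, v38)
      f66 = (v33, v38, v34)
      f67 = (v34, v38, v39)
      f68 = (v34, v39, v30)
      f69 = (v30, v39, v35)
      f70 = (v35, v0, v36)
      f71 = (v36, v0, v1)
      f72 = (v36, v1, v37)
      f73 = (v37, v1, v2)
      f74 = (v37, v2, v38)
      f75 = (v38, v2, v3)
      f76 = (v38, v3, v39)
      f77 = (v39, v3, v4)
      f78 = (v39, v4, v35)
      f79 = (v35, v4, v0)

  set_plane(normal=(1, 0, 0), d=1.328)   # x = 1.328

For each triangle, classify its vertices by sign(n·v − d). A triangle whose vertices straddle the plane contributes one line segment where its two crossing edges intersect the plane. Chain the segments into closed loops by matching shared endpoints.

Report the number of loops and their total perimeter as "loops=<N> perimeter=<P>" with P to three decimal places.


loops=2 perimeter=6.701

Straddling triangles (20 of 80):
  (v5,v10,v6) [+-+] → (1.328, 2.50988, 0)–(1.328, 2.23243, 0.381874)  len=0.4720
  (v6,v10,v11) [+--] → (1.328, 2.23243, 0.381874)–(1.328, 2.11601, 0.5421)  len=0.1981
  (v6,v11,v7) [+-+] → (1.328, 2.11601, 0.5421)–(1.328, 1.52611, 0.350389)  len=0.6203
  (v7,v11,v12) [+--] → (1.328, 1.52611, 0.350389)–(1.328, 1.47876, 0.335)  len=0.0498
  (v7,v12,v8) [+-+] → (1.328, 1.47876, 0.335)–(1.328, 1.47876, -0.285215)  len=0.6202
  (v8,v12,v13) [+--] → (1.328, 1.47876, -0.285215)–(1.328, 1.47876, -0.335)  len=0.0498
  (v8,v13,v9) [+-+] → (1.328, 1.47876, -0.335)–(1.328, 1.92767, -0.480888)  len=0.4720
  (v9,v13,v14) [+--] → (1.328, 1.92767, -0.480888)–(1.328, 2.11601, -0.5421)  len=0.1980
  (v9,v14,v5) [+-+] → (1.328, 2.11601, -0.5421)–(1.328, 2.35775, -0.209379)  len=0.4113
  (v5,v14,v10) [+--] → (1.328, 2.35775, -0.209379)–(1.328, 2.50988, 0)  len=0.2588
  (v30,v35,v31) [-+-] → (1.328, -2.50988, 0)–(1.328, -2.35775, 0.209379)  len=0.2588
  (v31,v35,v36) [-++] → (1.328, -2.35775, 0.209379)–(1.328, -2.11601, 0.5421)  len=0.4113
  (v31,v36,v32) [-+-] → (1.328, -2.11601, 0.5421)–(1.328, -1.92767, 0.480888)  len=0.1980
  (v32,v36,v37) [-++] → (1.328, -1.92767, 0.480888)–(1.328, -1.47876, 0.335)  len=0.4720
  (v32,v37,v33) [-+-] → (1.328, -1.47876, 0.335)–(1.328, -1.47876, 0.285215)  len=0.0498
  (v33,v37,v38) [-++] → (1.328, -1.47876, 0.285215)–(1.328, -1.47876, -0.335)  len=0.6202
  (v33,v38,v34) [-+-] → (1.328, -1.47876, -0.335)–(1.328, -1.52611, -0.350389)  len=0.0498
  (v34,v38,v39) [-++] → (1.328, -1.52611, -0.350389)–(1.328, -2.11601, -0.5421)  len=0.6203
  (v34,v39,v30) [-+-] → (1.328, -2.11601, -0.5421)–(1.328, -2.23243, -0.381874)  len=0.1981
  (v30,v39,v35) [-++] → (1.328, -2.23243, -0.381874)–(1.328, -2.50988, 0)  len=0.4720

Chained into 2 loop(s):
  loop 1: 10 segments, perimeter = 3.3503
  loop 2: 10 segments, perimeter = 3.3503
Total perimeter = 6.701
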